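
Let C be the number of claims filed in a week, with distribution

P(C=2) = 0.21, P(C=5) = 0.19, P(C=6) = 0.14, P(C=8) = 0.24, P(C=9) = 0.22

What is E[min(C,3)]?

E[min(C,3)] = Σ min(c,3)·P(C=c)
 = 2·0.21 + 3·0.19 + 3·0.14 + 3·0.24 + 3·0.22
 = 0.42 + 0.57 + 0.42 + 0.72 + 0.66
 = 2.79

2.79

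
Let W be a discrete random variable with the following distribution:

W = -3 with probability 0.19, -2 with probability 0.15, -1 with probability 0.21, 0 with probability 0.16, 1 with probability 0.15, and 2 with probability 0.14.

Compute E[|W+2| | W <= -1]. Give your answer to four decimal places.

0.7273

P(W <= -1) = 0.19 + 0.15 + 0.21 = 0.55.
E[|W+2| | W <= -1] = [1·0.19 + 0·0.15 + 1·0.21] / 0.55
 = 0.4 / 0.55
 = 8/11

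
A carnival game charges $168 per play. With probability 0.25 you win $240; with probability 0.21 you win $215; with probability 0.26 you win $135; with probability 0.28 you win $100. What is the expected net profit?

E[payout] = 240·0.25 + 215·0.21 + 135·0.26 + 100·0.28
 = 60 + 45.15 + 35.1 + 28
 = 168.25
Net = 168.25 - 168 = 0.25

0.25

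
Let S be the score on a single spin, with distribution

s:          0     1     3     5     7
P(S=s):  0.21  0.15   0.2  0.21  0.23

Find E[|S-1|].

2.83

E[|S-1|] = Σ |s-1|·P(S=s)
 = 1·0.21 + 0·0.15 + 2·0.2 + 4·0.21 + 6·0.23
 = 0.21 + 0 + 0.4 + 0.84 + 1.38
 = 2.83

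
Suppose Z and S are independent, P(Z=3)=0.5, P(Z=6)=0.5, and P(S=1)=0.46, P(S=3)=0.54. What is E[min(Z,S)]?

E[min(Z,S)] = Σ_z Σ_s min(z,s) · P(Z=z)P(S=s)
 = 1·0.23 + 3·0.27 + 1·0.23 + 3·0.27
 = 0.23 + 0.81 + 0.23 + 0.81
 = 2.08

2.08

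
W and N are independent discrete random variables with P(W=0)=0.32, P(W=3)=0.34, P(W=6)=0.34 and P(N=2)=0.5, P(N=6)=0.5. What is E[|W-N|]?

E[|W-N|] = Σ_w Σ_n |w-n| · P(W=w)P(N=n)
 = 2·0.16 + 6·0.16 + 1·0.17 + 3·0.17 + 4·0.17 + 0·0.17
 = 0.32 + 0.96 + 0.17 + 0.51 + 0.68 + 0
 = 2.64

2.64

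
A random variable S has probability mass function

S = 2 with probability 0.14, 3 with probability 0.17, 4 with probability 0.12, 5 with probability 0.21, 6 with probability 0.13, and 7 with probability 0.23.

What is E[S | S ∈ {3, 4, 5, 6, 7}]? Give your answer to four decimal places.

5.1512

P(S ∈ {3, 4, 5, 6, 7}) = 0.17 + 0.12 + 0.21 + 0.13 + 0.23 = 0.86.
E[S | S ∈ {3, 4, 5, 6, 7}] = [3·0.17 + 4·0.12 + 5·0.21 + 6·0.13 + 7·0.23] / 0.86
 = 4.43 / 0.86
 = 443/86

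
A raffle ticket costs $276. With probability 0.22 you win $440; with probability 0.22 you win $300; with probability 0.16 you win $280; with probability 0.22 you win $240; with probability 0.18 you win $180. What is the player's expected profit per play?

16.8

E[payout] = 440·0.22 + 300·0.22 + 280·0.16 + 240·0.22 + 180·0.18
 = 96.8 + 66 + 44.8 + 52.8 + 32.4
 = 292.8
Net = 292.8 - 276 = 16.8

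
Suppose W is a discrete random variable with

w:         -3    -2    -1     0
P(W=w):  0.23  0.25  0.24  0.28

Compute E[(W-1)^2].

E[(W-1)^2] = Σ (w-1)^2·P(W=w)
 = 16·0.23 + 9·0.25 + 4·0.24 + 1·0.28
 = 3.68 + 2.25 + 0.96 + 0.28
 = 7.17

7.17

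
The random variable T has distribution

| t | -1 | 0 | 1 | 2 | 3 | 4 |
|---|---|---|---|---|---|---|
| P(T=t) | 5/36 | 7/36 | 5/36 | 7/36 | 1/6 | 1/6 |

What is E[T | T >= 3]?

P(T >= 3) = 1/6 + 1/6 = 1/3.
E[T | T >= 3] = [3·1/6 + 4·1/6] / (1/3)
 = 7/6 / (1/3)
 = 7/2

3.5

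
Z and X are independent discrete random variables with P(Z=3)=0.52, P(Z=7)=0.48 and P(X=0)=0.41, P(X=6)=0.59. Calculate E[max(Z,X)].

5.8404

E[max(Z,X)] = Σ_z Σ_x max(z,x) · P(Z=z)P(X=x)
 = 3·0.2132 + 6·0.3068 + 7·0.1968 + 7·0.2832
 = 0.6396 + 1.8408 + 1.3776 + 1.9824
 = 5.8404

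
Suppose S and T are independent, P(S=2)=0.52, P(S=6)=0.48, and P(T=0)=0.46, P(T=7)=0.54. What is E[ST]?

14.8176

E[ST] = Σ_s Σ_t st · P(S=s)P(T=t)
 = 0·0.2392 + 14·0.2808 + 0·0.2208 + 42·0.2592
 = 0 + 3.9312 + 0 + 10.8864
 = 14.8176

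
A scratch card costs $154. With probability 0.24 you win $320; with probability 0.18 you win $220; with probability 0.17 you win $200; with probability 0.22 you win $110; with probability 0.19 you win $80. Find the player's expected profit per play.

35.8

E[payout] = 320·0.24 + 220·0.18 + 200·0.17 + 110·0.22 + 80·0.19
 = 76.8 + 39.6 + 34 + 24.2 + 15.2
 = 189.8
Net = 189.8 - 154 = 35.8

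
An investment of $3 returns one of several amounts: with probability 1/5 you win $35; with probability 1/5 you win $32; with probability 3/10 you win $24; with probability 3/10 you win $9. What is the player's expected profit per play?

E[payout] = 35·1/5 + 32·1/5 + 24·3/10 + 9·3/10
 = 7 + 32/5 + 36/5 + 27/10
 = 233/10
Net = 233/10 - 3 = 203/10

20.3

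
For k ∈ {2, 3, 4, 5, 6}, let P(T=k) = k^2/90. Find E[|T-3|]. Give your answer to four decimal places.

1.9778

E[|T-3|] = Σ |t-3|·P(T=t)
 = 1·2/45 + 0·1/10 + 1·8/45 + 2·5/18 + 3·2/5
 = 2/45 + 0 + 8/45 + 5/9 + 6/5
 = 89/45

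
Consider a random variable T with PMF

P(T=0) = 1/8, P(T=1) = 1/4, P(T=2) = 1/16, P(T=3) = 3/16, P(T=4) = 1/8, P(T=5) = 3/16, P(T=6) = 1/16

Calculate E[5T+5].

18.75

E[5T+5] = Σ (5t+5)·P(T=t)
 = 5·1/8 + 10·1/4 + 15·1/16 + 20·3/16 + 25·1/8 + 30·3/16 + 35·1/16
 = 5/8 + 5/2 + 15/16 + 15/4 + 25/8 + 45/8 + 35/16
 = 75/4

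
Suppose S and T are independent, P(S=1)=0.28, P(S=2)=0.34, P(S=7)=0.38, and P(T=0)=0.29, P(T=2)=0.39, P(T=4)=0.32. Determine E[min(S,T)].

E[min(S,T)] = Σ_s Σ_t min(s,t) · P(S=s)P(T=t)
 = 0·0.0812 + 1·0.1092 + 1·0.0896 + 0·0.0986 + 2·0.1326 + 2·0.1088 + 0·0.1102 + 2·0.1482 + 4·0.1216
 = 0 + 0.1092 + 0.0896 + 0 + 0.2652 + 0.2176 + 0 + 0.2964 + 0.4864
 = 1.4644

1.4644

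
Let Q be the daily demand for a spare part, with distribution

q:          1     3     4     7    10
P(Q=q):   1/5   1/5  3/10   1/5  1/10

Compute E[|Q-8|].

4

E[|Q-8|] = Σ |q-8|·P(Q=q)
 = 7·1/5 + 5·1/5 + 4·3/10 + 1·1/5 + 2·1/10
 = 7/5 + 1 + 6/5 + 1/5 + 1/5
 = 4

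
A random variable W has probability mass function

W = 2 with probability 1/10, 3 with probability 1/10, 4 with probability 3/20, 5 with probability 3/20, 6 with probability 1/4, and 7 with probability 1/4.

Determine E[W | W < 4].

P(W < 4) = 1/10 + 1/10 = 1/5.
E[W | W < 4] = [2·1/10 + 3·1/10] / (1/5)
 = 1/2 / (1/5)
 = 5/2

2.5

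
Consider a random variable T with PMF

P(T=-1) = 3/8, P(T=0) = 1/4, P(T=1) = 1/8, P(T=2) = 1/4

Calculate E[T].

E[T] = Σ t·P(T=t)
 = (-1)·3/8 + 0·1/4 + 1·1/8 + 2·1/4
 = (-3/8) + 0 + 1/8 + 1/2
 = 1/4

0.25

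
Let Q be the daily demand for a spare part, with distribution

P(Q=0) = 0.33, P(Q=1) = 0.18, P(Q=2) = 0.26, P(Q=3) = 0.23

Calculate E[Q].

E[Q] = Σ q·P(Q=q)
 = 0·0.33 + 1·0.18 + 2·0.26 + 3·0.23
 = 0 + 0.18 + 0.52 + 0.69
 = 1.39

1.39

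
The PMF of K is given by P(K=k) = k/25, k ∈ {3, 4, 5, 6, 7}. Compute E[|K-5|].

1.2

E[|K-5|] = Σ |k-5|·P(K=k)
 = 2·3/25 + 1·4/25 + 0·1/5 + 1·6/25 + 2·7/25
 = 6/25 + 4/25 + 0 + 6/25 + 14/25
 = 6/5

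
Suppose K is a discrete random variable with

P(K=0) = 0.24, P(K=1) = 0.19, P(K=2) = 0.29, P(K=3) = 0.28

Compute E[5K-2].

6.05

E[5K-2] = Σ (5k-2)·P(K=k)
 = (-2)·0.24 + 3·0.19 + 8·0.29 + 13·0.28
 = (-0.48) + 0.57 + 2.32 + 3.64
 = 6.05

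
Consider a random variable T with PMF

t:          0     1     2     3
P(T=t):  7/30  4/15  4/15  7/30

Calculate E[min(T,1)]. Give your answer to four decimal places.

E[min(T,1)] = Σ min(t,1)·P(T=t)
 = 0·7/30 + 1·4/15 + 1·4/15 + 1·7/30
 = 0 + 4/15 + 4/15 + 7/30
 = 23/30

0.7667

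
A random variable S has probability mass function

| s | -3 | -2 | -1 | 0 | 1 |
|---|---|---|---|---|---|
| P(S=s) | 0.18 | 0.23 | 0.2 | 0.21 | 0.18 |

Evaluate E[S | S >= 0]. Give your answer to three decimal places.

P(S >= 0) = 0.21 + 0.18 = 0.39.
E[S | S >= 0] = [0·0.21 + 1·0.18] / 0.39
 = 0.18 / 0.39
 = 6/13

0.462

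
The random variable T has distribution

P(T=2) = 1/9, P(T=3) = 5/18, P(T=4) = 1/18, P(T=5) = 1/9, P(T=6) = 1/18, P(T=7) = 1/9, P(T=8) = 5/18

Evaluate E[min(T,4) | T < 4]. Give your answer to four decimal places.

P(T < 4) = 1/9 + 5/18 = 7/18.
E[min(T,4) | T < 4] = [2·1/9 + 3·5/18] / (7/18)
 = 19/18 / (7/18)
 = 19/7

2.7143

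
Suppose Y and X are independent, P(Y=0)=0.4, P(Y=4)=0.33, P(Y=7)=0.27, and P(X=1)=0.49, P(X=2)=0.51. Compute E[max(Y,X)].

E[max(Y,X)] = Σ_y Σ_x max(y,x) · P(Y=y)P(X=x)
 = 1·0.196 + 2·0.204 + 4·0.1617 + 4·0.1683 + 7·0.1323 + 7·0.1377
 = 0.196 + 0.408 + 0.6468 + 0.6732 + 0.9261 + 0.9639
 = 3.814

3.814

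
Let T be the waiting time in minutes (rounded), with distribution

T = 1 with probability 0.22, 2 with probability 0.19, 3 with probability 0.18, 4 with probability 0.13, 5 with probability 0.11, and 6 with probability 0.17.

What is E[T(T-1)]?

10.32

E[T(T-1)] = Σ t(t-1)·P(T=t)
 = 0·0.22 + 2·0.19 + 6·0.18 + 12·0.13 + 20·0.11 + 30·0.17
 = 0 + 0.38 + 1.08 + 1.56 + 2.2 + 5.1
 = 10.32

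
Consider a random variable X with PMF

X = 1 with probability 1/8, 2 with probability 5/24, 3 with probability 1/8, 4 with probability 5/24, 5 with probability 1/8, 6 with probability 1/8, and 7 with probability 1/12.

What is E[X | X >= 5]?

5.875

P(X >= 5) = 1/8 + 1/8 + 1/12 = 1/3.
E[X | X >= 5] = [5·1/8 + 6·1/8 + 7·1/12] / (1/3)
 = 47/24 / (1/3)
 = 47/8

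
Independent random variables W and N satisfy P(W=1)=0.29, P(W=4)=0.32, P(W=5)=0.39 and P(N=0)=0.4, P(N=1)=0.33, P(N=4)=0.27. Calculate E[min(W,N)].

E[min(W,N)] = Σ_w Σ_n min(w,n) · P(W=w)P(N=n)
 = 0·0.116 + 1·0.0957 + 1·0.0783 + 0·0.128 + 1·0.1056 + 4·0.0864 + 0·0.156 + 1·0.1287 + 4·0.1053
 = 0 + 0.0957 + 0.0783 + 0 + 0.1056 + 0.3456 + 0 + 0.1287 + 0.4212
 = 1.1751

1.1751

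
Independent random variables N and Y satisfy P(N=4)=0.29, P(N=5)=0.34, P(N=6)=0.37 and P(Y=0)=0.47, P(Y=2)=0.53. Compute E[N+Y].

6.14

E[N+Y] = Σ_n Σ_y (n+y) · P(N=n)P(Y=y)
 = 4·0.1363 + 6·0.1537 + 5·0.1598 + 7·0.1802 + 6·0.1739 + 8·0.1961
 = 0.5452 + 0.9222 + 0.799 + 1.2614 + 1.0434 + 1.5688
 = 6.14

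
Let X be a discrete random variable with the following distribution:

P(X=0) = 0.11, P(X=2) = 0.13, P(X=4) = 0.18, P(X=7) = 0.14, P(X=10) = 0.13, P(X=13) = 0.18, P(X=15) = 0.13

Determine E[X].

7.55

E[X] = Σ x·P(X=x)
 = 0·0.11 + 2·0.13 + 4·0.18 + 7·0.14 + 10·0.13 + 13·0.18 + 15·0.13
 = 0 + 0.26 + 0.72 + 0.98 + 1.3 + 2.34 + 1.95
 = 7.55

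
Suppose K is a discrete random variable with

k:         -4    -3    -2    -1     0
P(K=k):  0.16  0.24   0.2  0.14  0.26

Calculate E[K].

-1.9

E[K] = Σ k·P(K=k)
 = (-4)·0.16 + (-3)·0.24 + (-2)·0.2 + (-1)·0.14 + 0·0.26
 = (-0.64) + (-0.72) + (-0.4) + (-0.14) + 0
 = -1.9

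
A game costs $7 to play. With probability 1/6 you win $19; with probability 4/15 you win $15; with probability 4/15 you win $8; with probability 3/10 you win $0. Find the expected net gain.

2.3

E[payout] = 19·1/6 + 15·4/15 + 8·4/15 + 0·3/10
 = 19/6 + 4 + 32/15 + 0
 = 93/10
Net = 93/10 - 7 = 23/10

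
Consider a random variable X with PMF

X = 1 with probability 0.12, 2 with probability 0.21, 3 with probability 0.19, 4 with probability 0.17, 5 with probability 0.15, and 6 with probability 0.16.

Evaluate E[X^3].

71.12

E[X^3] = Σ x^3·P(X=x)
 = 1·0.12 + 8·0.21 + 27·0.19 + 64·0.17 + 125·0.15 + 216·0.16
 = 0.12 + 1.68 + 5.13 + 10.88 + 18.75 + 34.56
 = 71.12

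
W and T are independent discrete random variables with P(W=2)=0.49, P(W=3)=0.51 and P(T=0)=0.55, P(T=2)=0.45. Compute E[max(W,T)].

E[max(W,T)] = Σ_w Σ_t max(w,t) · P(W=w)P(T=t)
 = 2·0.2695 + 2·0.2205 + 3·0.2805 + 3·0.2295
 = 0.539 + 0.441 + 0.8415 + 0.6885
 = 2.51

2.51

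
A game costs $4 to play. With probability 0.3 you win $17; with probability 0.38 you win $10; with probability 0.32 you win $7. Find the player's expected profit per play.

7.14

E[payout] = 17·0.3 + 10·0.38 + 7·0.32
 = 5.1 + 3.8 + 2.24
 = 11.14
Net = 11.14 - 4 = 7.14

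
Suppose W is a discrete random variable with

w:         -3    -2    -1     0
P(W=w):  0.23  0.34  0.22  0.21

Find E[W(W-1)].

5.24

E[W(W-1)] = Σ w(w-1)·P(W=w)
 = 12·0.23 + 6·0.34 + 2·0.22 + 0·0.21
 = 2.76 + 2.04 + 0.44 + 0
 = 5.24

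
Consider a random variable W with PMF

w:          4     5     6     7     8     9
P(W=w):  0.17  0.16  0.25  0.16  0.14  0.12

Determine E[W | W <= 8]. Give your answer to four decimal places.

5.9318

P(W <= 8) = 0.17 + 0.16 + 0.25 + 0.16 + 0.14 = 0.88.
E[W | W <= 8] = [4·0.17 + 5·0.16 + 6·0.25 + 7·0.16 + 8·0.14] / 0.88
 = 5.22 / 0.88
 = 261/44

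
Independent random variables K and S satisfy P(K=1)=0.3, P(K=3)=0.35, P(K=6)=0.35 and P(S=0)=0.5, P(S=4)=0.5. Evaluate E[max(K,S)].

E[max(K,S)] = Σ_k Σ_s max(k,s) · P(K=k)P(S=s)
 = 1·0.15 + 4·0.15 + 3·0.175 + 4·0.175 + 6·0.175 + 6·0.175
 = 0.15 + 0.6 + 0.525 + 0.7 + 1.05 + 1.05
 = 4.075

4.075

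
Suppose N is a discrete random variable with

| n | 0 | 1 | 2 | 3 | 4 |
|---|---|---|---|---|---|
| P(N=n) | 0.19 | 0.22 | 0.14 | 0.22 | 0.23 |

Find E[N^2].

6.44

E[N^2] = Σ n^2·P(N=n)
 = 0·0.19 + 1·0.22 + 4·0.14 + 9·0.22 + 16·0.23
 = 0 + 0.22 + 0.56 + 1.98 + 3.68
 = 6.44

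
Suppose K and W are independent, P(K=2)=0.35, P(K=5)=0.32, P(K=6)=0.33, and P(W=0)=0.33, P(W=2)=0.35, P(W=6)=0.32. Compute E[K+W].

E[K+W] = Σ_k Σ_w (k+w) · P(K=k)P(W=w)
 = 2·0.1155 + 4·0.1225 + 8·0.112 + 5·0.1056 + 7·0.112 + 11·0.1024 + 6·0.1089 + 8·0.1155 + 12·0.1056
 = 0.231 + 0.49 + 0.896 + 0.528 + 0.784 + 1.1264 + 0.6534 + 0.924 + 1.2672
 = 6.9

6.9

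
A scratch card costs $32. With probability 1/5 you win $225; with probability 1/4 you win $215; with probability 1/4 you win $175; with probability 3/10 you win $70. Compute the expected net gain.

131.5

E[payout] = 225·1/5 + 215·1/4 + 175·1/4 + 70·3/10
 = 45 + 215/4 + 175/4 + 21
 = 327/2
Net = 327/2 - 32 = 263/2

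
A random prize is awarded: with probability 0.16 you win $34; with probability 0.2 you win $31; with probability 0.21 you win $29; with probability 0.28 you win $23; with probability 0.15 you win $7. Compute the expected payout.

E[payout] = 34·0.16 + 31·0.2 + 29·0.21 + 23·0.28 + 7·0.15
 = 5.44 + 6.2 + 6.09 + 6.44 + 1.05
 = 25.22

25.22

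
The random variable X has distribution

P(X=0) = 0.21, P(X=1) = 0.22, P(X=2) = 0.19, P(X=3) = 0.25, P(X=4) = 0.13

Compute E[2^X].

5.49

E[2^X] = Σ 2^x·P(X=x)
 = 1·0.21 + 2·0.22 + 4·0.19 + 8·0.25 + 16·0.13
 = 0.21 + 0.44 + 0.76 + 2 + 2.08
 = 5.49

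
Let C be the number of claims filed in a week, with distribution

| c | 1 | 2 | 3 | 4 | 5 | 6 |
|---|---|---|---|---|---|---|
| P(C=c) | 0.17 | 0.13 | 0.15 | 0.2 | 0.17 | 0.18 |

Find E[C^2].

E[C^2] = Σ c^2·P(C=c)
 = 1·0.17 + 4·0.13 + 9·0.15 + 16·0.2 + 25·0.17 + 36·0.18
 = 0.17 + 0.52 + 1.35 + 3.2 + 4.25 + 6.48
 = 15.97

15.97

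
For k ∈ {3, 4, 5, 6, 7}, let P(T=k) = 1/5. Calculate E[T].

5

E[T] = Σ t·P(T=t)
 = 3·1/5 + 4·1/5 + 5·1/5 + 6·1/5 + 7·1/5
 = 3/5 + 4/5 + 1 + 6/5 + 7/5
 = 5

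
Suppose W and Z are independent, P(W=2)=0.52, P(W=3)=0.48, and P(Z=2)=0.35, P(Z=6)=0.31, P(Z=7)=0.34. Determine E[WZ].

12.2512

E[WZ] = Σ_w Σ_z wz · P(W=w)P(Z=z)
 = 4·0.182 + 12·0.1612 + 14·0.1768 + 6·0.168 + 18·0.1488 + 21·0.1632
 = 0.728 + 1.9344 + 2.4752 + 1.008 + 2.6784 + 3.4272
 = 12.2512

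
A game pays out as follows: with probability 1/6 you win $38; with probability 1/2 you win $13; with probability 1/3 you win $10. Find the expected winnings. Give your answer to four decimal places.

E[payout] = 38·1/6 + 13·1/2 + 10·1/3
 = 19/3 + 13/2 + 10/3
 = 97/6

16.1667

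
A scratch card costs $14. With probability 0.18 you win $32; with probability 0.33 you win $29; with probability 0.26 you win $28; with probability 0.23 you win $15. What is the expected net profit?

E[payout] = 32·0.18 + 29·0.33 + 28·0.26 + 15·0.23
 = 5.76 + 9.57 + 7.28 + 3.45
 = 26.06
Net = 26.06 - 14 = 12.06

12.06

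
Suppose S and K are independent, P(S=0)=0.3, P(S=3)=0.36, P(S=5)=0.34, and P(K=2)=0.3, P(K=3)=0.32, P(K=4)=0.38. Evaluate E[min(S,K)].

E[min(S,K)] = Σ_s Σ_k min(s,k) · P(S=s)P(K=k)
 = 0·0.09 + 0·0.096 + 0·0.114 + 2·0.108 + 3·0.1152 + 3·0.1368 + 2·0.102 + 3·0.1088 + 4·0.1292
 = 0 + 0 + 0 + 0.216 + 0.3456 + 0.4104 + 0.204 + 0.3264 + 0.5168
 = 2.0192

2.0192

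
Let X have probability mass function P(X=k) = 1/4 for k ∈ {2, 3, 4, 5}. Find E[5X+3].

20.5

E[5X+3] = Σ (5x+3)·P(X=x)
 = 13·1/4 + 18·1/4 + 23·1/4 + 28·1/4
 = 13/4 + 9/2 + 23/4 + 7
 = 41/2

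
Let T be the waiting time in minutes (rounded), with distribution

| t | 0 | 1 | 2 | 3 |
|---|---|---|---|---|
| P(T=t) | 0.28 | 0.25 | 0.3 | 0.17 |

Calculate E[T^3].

E[T^3] = Σ t^3·P(T=t)
 = 0·0.28 + 1·0.25 + 8·0.3 + 27·0.17
 = 0 + 0.25 + 2.4 + 4.59
 = 7.24

7.24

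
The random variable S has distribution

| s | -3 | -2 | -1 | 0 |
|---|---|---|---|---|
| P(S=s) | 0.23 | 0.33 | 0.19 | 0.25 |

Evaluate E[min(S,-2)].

E[min(S,-2)] = Σ min(s,-2)·P(S=s)
 = (-3)·0.23 + (-2)·0.33 + (-2)·0.19 + (-2)·0.25
 = (-0.69) + (-0.66) + (-0.38) + (-0.5)
 = -2.23

-2.23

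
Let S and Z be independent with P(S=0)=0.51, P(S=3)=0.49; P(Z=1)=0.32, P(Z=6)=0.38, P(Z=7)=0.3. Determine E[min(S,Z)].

E[min(S,Z)] = Σ_s Σ_z min(s,z) · P(S=s)P(Z=z)
 = 0·0.1632 + 0·0.1938 + 0·0.153 + 1·0.1568 + 3·0.1862 + 3·0.147
 = 0 + 0 + 0 + 0.1568 + 0.5586 + 0.441
 = 1.1564

1.1564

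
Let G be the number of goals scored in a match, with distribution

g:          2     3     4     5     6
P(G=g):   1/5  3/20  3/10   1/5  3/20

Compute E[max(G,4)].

4.5

E[max(G,4)] = Σ max(g,4)·P(G=g)
 = 4·1/5 + 4·3/20 + 4·3/10 + 5·1/5 + 6·3/20
 = 4/5 + 3/5 + 6/5 + 1 + 9/10
 = 9/2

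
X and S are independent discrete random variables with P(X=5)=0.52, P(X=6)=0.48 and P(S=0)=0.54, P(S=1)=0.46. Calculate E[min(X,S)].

E[min(X,S)] = Σ_x Σ_s min(x,s) · P(X=x)P(S=s)
 = 0·0.2808 + 1·0.2392 + 0·0.2592 + 1·0.2208
 = 0 + 0.2392 + 0 + 0.2208
 = 0.46

0.46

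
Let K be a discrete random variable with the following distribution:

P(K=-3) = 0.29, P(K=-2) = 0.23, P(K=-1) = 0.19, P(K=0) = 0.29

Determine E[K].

-1.52

E[K] = Σ k·P(K=k)
 = (-3)·0.29 + (-2)·0.23 + (-1)·0.19 + 0·0.29
 = (-0.87) + (-0.46) + (-0.19) + 0
 = -1.52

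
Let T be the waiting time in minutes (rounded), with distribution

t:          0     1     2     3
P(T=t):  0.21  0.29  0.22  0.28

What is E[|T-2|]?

0.99

E[|T-2|] = Σ |t-2|·P(T=t)
 = 2·0.21 + 1·0.29 + 0·0.22 + 1·0.28
 = 0.42 + 0.29 + 0 + 0.28
 = 0.99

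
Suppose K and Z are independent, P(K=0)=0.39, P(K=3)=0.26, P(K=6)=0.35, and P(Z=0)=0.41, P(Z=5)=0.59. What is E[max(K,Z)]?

E[max(K,Z)] = Σ_k Σ_z max(k,z) · P(K=k)P(Z=z)
 = 0·0.1599 + 5·0.2301 + 3·0.1066 + 5·0.1534 + 6·0.1435 + 6·0.2065
 = 0 + 1.1505 + 0.3198 + 0.767 + 0.861 + 1.239
 = 4.3373

4.3373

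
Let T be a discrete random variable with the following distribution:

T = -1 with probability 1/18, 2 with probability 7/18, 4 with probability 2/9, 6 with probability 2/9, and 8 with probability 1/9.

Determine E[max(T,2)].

4

E[max(T,2)] = Σ max(t,2)·P(T=t)
 = 2·1/18 + 2·7/18 + 4·2/9 + 6·2/9 + 8·1/9
 = 1/9 + 7/9 + 8/9 + 4/3 + 8/9
 = 4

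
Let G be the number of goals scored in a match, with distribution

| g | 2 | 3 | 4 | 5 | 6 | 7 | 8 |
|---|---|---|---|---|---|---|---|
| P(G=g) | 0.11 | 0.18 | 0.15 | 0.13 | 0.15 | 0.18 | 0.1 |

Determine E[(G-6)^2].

E[(G-6)^2] = Σ (g-6)^2·P(G=g)
 = 16·0.11 + 9·0.18 + 4·0.15 + 1·0.13 + 0·0.15 + 1·0.18 + 4·0.1
 = 1.76 + 1.62 + 0.6 + 0.13 + 0 + 0.18 + 0.4
 = 4.69

4.69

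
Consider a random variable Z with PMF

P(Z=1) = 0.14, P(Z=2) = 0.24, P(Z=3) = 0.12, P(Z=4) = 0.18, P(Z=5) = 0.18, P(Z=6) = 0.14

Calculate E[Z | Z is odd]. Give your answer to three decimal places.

P(Z is odd) = 0.14 + 0.12 + 0.18 = 0.44.
E[Z | Z is odd] = [1·0.14 + 3·0.12 + 5·0.18] / 0.44
 = 1.4 / 0.44
 = 35/11

3.182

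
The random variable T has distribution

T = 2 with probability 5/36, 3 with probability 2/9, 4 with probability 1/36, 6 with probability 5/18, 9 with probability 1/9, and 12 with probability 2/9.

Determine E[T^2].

E[T^2] = Σ t^2·P(T=t)
 = 4·5/36 + 9·2/9 + 16·1/36 + 36·5/18 + 81·1/9 + 144·2/9
 = 5/9 + 2 + 4/9 + 10 + 9 + 32
 = 54

54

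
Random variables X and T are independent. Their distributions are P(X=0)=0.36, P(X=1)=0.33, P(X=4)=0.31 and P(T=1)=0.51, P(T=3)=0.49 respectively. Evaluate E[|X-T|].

E[|X-T|] = Σ_x Σ_t |x-t| · P(X=x)P(T=t)
 = 1·0.1836 + 3·0.1764 + 0·0.1683 + 2·0.1617 + 3·0.1581 + 1·0.1519
 = 0.1836 + 0.5292 + 0 + 0.3234 + 0.4743 + 0.1519
 = 1.6624

1.6624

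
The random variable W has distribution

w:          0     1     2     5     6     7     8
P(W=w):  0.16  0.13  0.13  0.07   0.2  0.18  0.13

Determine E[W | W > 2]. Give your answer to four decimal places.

P(W > 2) = 0.07 + 0.2 + 0.18 + 0.13 = 0.58.
E[W | W > 2] = [5·0.07 + 6·0.2 + 7·0.18 + 8·0.13] / 0.58
 = 3.85 / 0.58
 = 385/58

6.6379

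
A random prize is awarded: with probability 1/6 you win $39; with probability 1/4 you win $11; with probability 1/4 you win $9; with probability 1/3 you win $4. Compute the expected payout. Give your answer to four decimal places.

12.8333

E[payout] = 39·1/6 + 11·1/4 + 9·1/4 + 4·1/3
 = 13/2 + 11/4 + 9/4 + 4/3
 = 77/6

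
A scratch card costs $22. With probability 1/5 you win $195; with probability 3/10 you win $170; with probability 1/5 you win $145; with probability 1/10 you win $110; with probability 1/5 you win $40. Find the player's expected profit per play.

E[payout] = 195·1/5 + 170·3/10 + 145·1/5 + 110·1/10 + 40·1/5
 = 39 + 51 + 29 + 11 + 8
 = 138
Net = 138 - 22 = 116

116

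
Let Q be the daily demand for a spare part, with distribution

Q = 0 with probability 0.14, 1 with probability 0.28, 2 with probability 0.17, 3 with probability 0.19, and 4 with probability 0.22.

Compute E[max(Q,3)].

3.22

E[max(Q,3)] = Σ max(q,3)·P(Q=q)
 = 3·0.14 + 3·0.28 + 3·0.17 + 3·0.19 + 4·0.22
 = 0.42 + 0.84 + 0.51 + 0.57 + 0.88
 = 3.22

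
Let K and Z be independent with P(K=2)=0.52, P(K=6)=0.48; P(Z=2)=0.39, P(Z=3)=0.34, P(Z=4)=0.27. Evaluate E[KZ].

11.2896

E[KZ] = Σ_k Σ_z kz · P(K=k)P(Z=z)
 = 4·0.2028 + 6·0.1768 + 8·0.1404 + 12·0.1872 + 18·0.1632 + 24·0.1296
 = 0.8112 + 1.0608 + 1.1232 + 2.2464 + 2.9376 + 3.1104
 = 11.2896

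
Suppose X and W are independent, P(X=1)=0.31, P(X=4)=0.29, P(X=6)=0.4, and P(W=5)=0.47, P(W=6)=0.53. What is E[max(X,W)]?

5.718

E[max(X,W)] = Σ_x Σ_w max(x,w) · P(X=x)P(W=w)
 = 5·0.1457 + 6·0.1643 + 5·0.1363 + 6·0.1537 + 6·0.188 + 6·0.212
 = 0.7285 + 0.9858 + 0.6815 + 0.9222 + 1.128 + 1.272
 = 5.718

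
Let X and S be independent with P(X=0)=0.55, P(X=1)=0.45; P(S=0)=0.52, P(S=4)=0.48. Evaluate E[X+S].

2.37

E[X+S] = Σ_x Σ_s (x+s) · P(X=x)P(S=s)
 = 0·0.286 + 4·0.264 + 1·0.234 + 5·0.216
 = 0 + 1.056 + 0.234 + 1.08
 = 2.37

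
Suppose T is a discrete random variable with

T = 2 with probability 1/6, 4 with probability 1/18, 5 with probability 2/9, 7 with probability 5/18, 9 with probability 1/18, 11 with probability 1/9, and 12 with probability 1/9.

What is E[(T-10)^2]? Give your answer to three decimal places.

21.333

E[(T-10)^2] = Σ (t-10)^2·P(T=t)
 = 64·1/6 + 36·1/18 + 25·2/9 + 9·5/18 + 1·1/18 + 1·1/9 + 4·1/9
 = 32/3 + 2 + 50/9 + 5/2 + 1/18 + 1/9 + 4/9
 = 64/3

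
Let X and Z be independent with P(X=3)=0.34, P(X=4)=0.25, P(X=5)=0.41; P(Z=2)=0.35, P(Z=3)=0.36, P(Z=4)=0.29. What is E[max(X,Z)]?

4.1686

E[max(X,Z)] = Σ_x Σ_z max(x,z) · P(X=x)P(Z=z)
 = 3·0.119 + 3·0.1224 + 4·0.0986 + 4·0.0875 + 4·0.09 + 4·0.0725 + 5·0.1435 + 5·0.1476 + 5·0.1189
 = 0.357 + 0.3672 + 0.3944 + 0.35 + 0.36 + 0.29 + 0.7175 + 0.738 + 0.5945
 = 4.1686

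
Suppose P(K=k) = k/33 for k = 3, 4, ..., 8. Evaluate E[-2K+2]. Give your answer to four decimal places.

E[-2K+2] = Σ (-2k+2)·P(K=k)
 = (-4)·1/11 + (-6)·4/33 + (-8)·5/33 + (-10)·2/11 + (-12)·7/33 + (-14)·8/33
 = (-4/11) + (-8/11) + (-40/33) + (-20/11) + (-28/11) + (-112/33)
 = -332/33

-10.0606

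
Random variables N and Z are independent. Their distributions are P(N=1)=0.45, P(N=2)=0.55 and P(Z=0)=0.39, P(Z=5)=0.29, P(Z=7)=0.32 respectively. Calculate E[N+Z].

E[N+Z] = Σ_n Σ_z (n+z) · P(N=n)P(Z=z)
 = 1·0.1755 + 6·0.1305 + 8·0.144 + 2·0.2145 + 7·0.1595 + 9·0.176
 = 0.1755 + 0.783 + 1.152 + 0.429 + 1.1165 + 1.584
 = 5.24

5.24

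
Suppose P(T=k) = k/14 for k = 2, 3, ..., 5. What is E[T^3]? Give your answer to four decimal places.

E[T^3] = Σ t^3·P(T=t)
 = 8·1/7 + 27·3/14 + 64·2/7 + 125·5/14
 = 8/7 + 81/14 + 128/7 + 625/14
 = 489/7

69.8571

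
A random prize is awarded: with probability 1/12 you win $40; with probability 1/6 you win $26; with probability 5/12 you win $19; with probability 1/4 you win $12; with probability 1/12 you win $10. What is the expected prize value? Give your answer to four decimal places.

E[payout] = 40·1/12 + 26·1/6 + 19·5/12 + 12·1/4 + 10·1/12
 = 10/3 + 13/3 + 95/12 + 3 + 5/6
 = 233/12

19.4167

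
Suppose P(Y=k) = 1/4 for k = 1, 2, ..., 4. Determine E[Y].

E[Y] = Σ y·P(Y=y)
 = 1·1/4 + 2·1/4 + 3·1/4 + 4·1/4
 = 1/4 + 1/2 + 3/4 + 1
 = 5/2

2.5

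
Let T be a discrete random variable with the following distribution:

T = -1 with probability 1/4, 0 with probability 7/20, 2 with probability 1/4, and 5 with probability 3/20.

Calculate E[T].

1

E[T] = Σ t·P(T=t)
 = (-1)·1/4 + 0·7/20 + 2·1/4 + 5·3/20
 = (-1/4) + 0 + 1/2 + 3/4
 = 1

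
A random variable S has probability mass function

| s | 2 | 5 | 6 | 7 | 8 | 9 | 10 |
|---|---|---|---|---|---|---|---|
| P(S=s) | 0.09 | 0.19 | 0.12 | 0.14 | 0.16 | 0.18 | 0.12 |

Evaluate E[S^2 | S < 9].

P(S < 9) = 0.09 + 0.19 + 0.12 + 0.14 + 0.16 = 0.7.
E[S^2 | S < 9] = [4·0.09 + 25·0.19 + 36·0.12 + 49·0.14 + 64·0.16] / 0.7
 = 26.53 / 0.7
 = 379/10

37.9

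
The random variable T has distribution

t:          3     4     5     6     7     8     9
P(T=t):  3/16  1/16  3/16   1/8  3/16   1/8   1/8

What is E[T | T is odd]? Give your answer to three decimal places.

5.727

P(T is odd) = 3/16 + 3/16 + 3/16 + 1/8 = 11/16.
E[T | T is odd] = [3·3/16 + 5·3/16 + 7·3/16 + 9·1/8] / (11/16)
 = 63/16 / (11/16)
 = 63/11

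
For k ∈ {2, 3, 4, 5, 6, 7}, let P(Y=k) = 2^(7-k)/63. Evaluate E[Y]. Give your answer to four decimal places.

2.9048

E[Y] = Σ y·P(Y=y)
 = 2·32/63 + 3·16/63 + 4·8/63 + 5·4/63 + 6·2/63 + 7·1/63
 = 64/63 + 16/21 + 32/63 + 20/63 + 4/21 + 1/9
 = 61/21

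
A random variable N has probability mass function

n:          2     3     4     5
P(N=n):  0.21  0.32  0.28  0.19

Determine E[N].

3.45

E[N] = Σ n·P(N=n)
 = 2·0.21 + 3·0.32 + 4·0.28 + 5·0.19
 = 0.42 + 0.96 + 1.12 + 0.95
 = 3.45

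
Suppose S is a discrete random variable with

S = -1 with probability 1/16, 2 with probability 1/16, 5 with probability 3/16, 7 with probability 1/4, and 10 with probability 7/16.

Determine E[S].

7.125

E[S] = Σ s·P(S=s)
 = (-1)·1/16 + 2·1/16 + 5·3/16 + 7·1/4 + 10·7/16
 = (-1/16) + 1/8 + 15/16 + 7/4 + 35/8
 = 57/8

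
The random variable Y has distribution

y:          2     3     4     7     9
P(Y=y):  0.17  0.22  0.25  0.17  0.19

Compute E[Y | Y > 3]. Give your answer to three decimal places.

6.393

P(Y > 3) = 0.25 + 0.17 + 0.19 = 0.61.
E[Y | Y > 3] = [4·0.25 + 7·0.17 + 9·0.19] / 0.61
 = 3.9 / 0.61
 = 390/61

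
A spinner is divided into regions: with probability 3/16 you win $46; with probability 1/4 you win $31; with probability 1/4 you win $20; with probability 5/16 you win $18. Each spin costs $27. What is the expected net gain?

0

E[payout] = 46·3/16 + 31·1/4 + 20·1/4 + 18·5/16
 = 69/8 + 31/4 + 5 + 45/8
 = 27
Net = 27 - 27 = 0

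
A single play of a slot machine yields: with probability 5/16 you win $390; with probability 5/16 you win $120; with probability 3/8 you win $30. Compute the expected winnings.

E[payout] = 390·5/16 + 120·5/16 + 30·3/8
 = 975/8 + 75/2 + 45/4
 = 1365/8

170.625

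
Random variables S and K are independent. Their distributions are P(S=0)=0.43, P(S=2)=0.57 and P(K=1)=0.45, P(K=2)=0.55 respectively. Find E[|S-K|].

E[|S-K|] = Σ_s Σ_k |s-k| · P(S=s)P(K=k)
 = 1·0.1935 + 2·0.2365 + 1·0.2565 + 0·0.3135
 = 0.1935 + 0.473 + 0.2565 + 0
 = 0.923

0.923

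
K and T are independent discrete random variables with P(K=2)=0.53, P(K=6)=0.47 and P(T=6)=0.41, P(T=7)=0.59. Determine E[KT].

E[KT] = Σ_k Σ_t kt · P(K=k)P(T=t)
 = 12·0.2173 + 14·0.3127 + 36·0.1927 + 42·0.2773
 = 2.6076 + 4.3778 + 6.9372 + 11.6466
 = 25.5692

25.5692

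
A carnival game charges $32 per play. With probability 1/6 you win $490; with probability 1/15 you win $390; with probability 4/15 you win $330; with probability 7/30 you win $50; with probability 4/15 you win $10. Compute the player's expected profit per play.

178

E[payout] = 490·1/6 + 390·1/15 + 330·4/15 + 50·7/30 + 10·4/15
 = 245/3 + 26 + 88 + 35/3 + 8/3
 = 210
Net = 210 - 32 = 178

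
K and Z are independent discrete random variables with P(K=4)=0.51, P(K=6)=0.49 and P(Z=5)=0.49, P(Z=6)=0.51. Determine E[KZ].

E[KZ] = Σ_k Σ_z kz · P(K=k)P(Z=z)
 = 20·0.2499 + 24·0.2601 + 30·0.2401 + 36·0.2499
 = 4.998 + 6.2424 + 7.203 + 8.9964
 = 27.4398

27.4398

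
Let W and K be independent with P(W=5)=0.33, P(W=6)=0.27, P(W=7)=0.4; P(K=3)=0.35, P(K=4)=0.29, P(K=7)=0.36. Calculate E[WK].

E[WK] = Σ_w Σ_k wk · P(W=w)P(K=k)
 = 15·0.1155 + 20·0.0957 + 35·0.1188 + 18·0.0945 + 24·0.0783 + 42·0.0972 + 21·0.14 + 28·0.116 + 49·0.144
 = 1.7325 + 1.914 + 4.158 + 1.701 + 1.8792 + 4.0824 + 2.94 + 3.248 + 7.056
 = 28.7111

28.7111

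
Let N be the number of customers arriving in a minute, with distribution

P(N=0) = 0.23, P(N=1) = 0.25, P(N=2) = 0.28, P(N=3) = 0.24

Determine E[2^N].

E[2^N] = Σ 2^n·P(N=n)
 = 1·0.23 + 2·0.25 + 4·0.28 + 8·0.24
 = 0.23 + 0.5 + 1.12 + 1.92
 = 3.77

3.77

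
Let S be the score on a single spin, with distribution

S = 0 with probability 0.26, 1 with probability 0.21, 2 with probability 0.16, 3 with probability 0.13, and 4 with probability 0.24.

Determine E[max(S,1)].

E[max(S,1)] = Σ max(s,1)·P(S=s)
 = 1·0.26 + 1·0.21 + 2·0.16 + 3·0.13 + 4·0.24
 = 0.26 + 0.21 + 0.32 + 0.39 + 0.96
 = 2.14

2.14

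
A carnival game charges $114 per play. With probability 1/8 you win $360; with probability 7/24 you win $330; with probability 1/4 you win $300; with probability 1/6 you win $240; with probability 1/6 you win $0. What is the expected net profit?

142.25

E[payout] = 360·1/8 + 330·7/24 + 300·1/4 + 240·1/6 + 0·1/6
 = 45 + 385/4 + 75 + 40 + 0
 = 1025/4
Net = 1025/4 - 114 = 569/4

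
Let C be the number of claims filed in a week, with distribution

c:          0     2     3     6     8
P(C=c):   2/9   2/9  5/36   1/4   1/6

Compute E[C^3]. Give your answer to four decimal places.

E[C^3] = Σ c^3·P(C=c)
 = 0·2/9 + 8·2/9 + 27·5/36 + 216·1/4 + 512·1/6
 = 0 + 16/9 + 15/4 + 54 + 256/3
 = 5215/36

144.8611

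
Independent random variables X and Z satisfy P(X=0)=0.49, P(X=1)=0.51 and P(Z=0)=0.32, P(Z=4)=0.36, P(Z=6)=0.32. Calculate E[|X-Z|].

3.1764

E[|X-Z|] = Σ_x Σ_z |x-z| · P(X=x)P(Z=z)
 = 0·0.1568 + 4·0.1764 + 6·0.1568 + 1·0.1632 + 3·0.1836 + 5·0.1632
 = 0 + 0.7056 + 0.9408 + 0.1632 + 0.5508 + 0.816
 = 3.1764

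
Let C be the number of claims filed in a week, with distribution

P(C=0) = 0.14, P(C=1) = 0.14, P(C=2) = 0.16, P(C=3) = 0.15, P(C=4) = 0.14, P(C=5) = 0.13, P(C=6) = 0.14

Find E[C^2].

E[C^2] = Σ c^2·P(C=c)
 = 0·0.14 + 1·0.14 + 4·0.16 + 9·0.15 + 16·0.14 + 25·0.13 + 36·0.14
 = 0 + 0.14 + 0.64 + 1.35 + 2.24 + 3.25 + 5.04
 = 12.66

12.66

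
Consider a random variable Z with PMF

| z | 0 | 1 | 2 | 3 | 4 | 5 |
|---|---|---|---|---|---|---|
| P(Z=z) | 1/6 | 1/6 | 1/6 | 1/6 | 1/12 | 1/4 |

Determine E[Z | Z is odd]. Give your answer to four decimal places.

P(Z is odd) = 1/6 + 1/6 + 1/4 = 7/12.
E[Z | Z is odd] = [1·1/6 + 3·1/6 + 5·1/4] / (7/12)
 = 23/12 / (7/12)
 = 23/7

3.2857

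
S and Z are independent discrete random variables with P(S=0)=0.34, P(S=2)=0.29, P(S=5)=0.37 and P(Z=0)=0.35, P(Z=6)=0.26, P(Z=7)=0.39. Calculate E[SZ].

10.4247

E[SZ] = Σ_s Σ_z sz · P(S=s)P(Z=z)
 = 0·0.119 + 0·0.0884 + 0·0.1326 + 0·0.1015 + 12·0.0754 + 14·0.1131 + 0·0.1295 + 30·0.0962 + 35·0.1443
 = 0 + 0 + 0 + 0 + 0.9048 + 1.5834 + 0 + 2.886 + 5.0505
 = 10.4247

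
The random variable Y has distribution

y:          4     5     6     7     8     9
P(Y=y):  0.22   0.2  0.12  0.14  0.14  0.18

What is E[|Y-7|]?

E[|Y-7|] = Σ |y-7|·P(Y=y)
 = 3·0.22 + 2·0.2 + 1·0.12 + 0·0.14 + 1·0.14 + 2·0.18
 = 0.66 + 0.4 + 0.12 + 0 + 0.14 + 0.36
 = 1.68

1.68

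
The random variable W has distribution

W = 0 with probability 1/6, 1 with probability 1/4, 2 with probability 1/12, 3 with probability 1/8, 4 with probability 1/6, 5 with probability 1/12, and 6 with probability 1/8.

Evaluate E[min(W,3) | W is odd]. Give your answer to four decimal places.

1.9091

P(W is odd) = 1/4 + 1/8 + 1/12 = 11/24.
E[min(W,3) | W is odd] = [1·1/4 + 3·1/8 + 3·1/12] / (11/24)
 = 7/8 / (11/24)
 = 21/11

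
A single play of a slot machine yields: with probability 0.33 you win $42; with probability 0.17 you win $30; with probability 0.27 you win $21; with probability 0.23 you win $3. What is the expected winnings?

E[payout] = 42·0.33 + 30·0.17 + 21·0.27 + 3·0.23
 = 13.86 + 5.1 + 5.67 + 0.69
 = 25.32

25.32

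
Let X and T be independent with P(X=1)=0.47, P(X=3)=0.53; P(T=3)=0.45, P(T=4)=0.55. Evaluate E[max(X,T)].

E[max(X,T)] = Σ_x Σ_t max(x,t) · P(X=x)P(T=t)
 = 3·0.2115 + 4·0.2585 + 3·0.2385 + 4·0.2915
 = 0.6345 + 1.034 + 0.7155 + 1.166
 = 3.55

3.55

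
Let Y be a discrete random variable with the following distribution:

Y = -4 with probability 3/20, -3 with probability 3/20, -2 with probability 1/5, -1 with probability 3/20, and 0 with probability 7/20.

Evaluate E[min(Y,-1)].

-1.95

E[min(Y,-1)] = Σ min(y,-1)·P(Y=y)
 = (-4)·3/20 + (-3)·3/20 + (-2)·1/5 + (-1)·3/20 + (-1)·7/20
 = (-3/5) + (-9/20) + (-2/5) + (-3/20) + (-7/20)
 = -39/20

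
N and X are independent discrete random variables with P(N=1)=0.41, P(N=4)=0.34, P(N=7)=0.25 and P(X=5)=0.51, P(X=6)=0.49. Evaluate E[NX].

E[NX] = Σ_n Σ_x nx · P(N=n)P(X=x)
 = 5·0.2091 + 6·0.2009 + 20·0.1734 + 24·0.1666 + 35·0.1275 + 42·0.1225
 = 1.0455 + 1.2054 + 3.468 + 3.9984 + 4.4625 + 5.145
 = 19.3248

19.3248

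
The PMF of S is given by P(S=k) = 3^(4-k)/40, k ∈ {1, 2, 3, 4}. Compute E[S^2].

E[S^2] = Σ s^2·P(S=s)
 = 1·27/40 + 4·9/40 + 9·3/40 + 16·1/40
 = 27/40 + 9/10 + 27/40 + 2/5
 = 53/20

2.65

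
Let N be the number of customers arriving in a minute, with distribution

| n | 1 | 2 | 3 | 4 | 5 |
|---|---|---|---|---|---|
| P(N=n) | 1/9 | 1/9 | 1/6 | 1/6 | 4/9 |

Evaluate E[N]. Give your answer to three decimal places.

E[N] = Σ n·P(N=n)
 = 1·1/9 + 2·1/9 + 3·1/6 + 4·1/6 + 5·4/9
 = 1/9 + 2/9 + 1/2 + 2/3 + 20/9
 = 67/18

3.722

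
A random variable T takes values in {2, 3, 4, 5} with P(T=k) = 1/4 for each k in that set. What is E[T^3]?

56

E[T^3] = Σ t^3·P(T=t)
 = 8·1/4 + 27·1/4 + 64·1/4 + 125·1/4
 = 2 + 27/4 + 16 + 125/4
 = 56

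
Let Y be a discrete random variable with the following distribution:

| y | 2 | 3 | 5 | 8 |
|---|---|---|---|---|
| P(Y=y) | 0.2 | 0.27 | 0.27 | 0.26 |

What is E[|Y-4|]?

E[|Y-4|] = Σ |y-4|·P(Y=y)
 = 2·0.2 + 1·0.27 + 1·0.27 + 4·0.26
 = 0.4 + 0.27 + 0.27 + 1.04
 = 1.98

1.98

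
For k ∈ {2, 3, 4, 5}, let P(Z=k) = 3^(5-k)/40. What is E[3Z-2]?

E[3Z-2] = Σ (3z-2)·P(Z=z)
 = 4·27/40 + 7·9/40 + 10·3/40 + 13·1/40
 = 27/10 + 63/40 + 3/4 + 13/40
 = 107/20

5.35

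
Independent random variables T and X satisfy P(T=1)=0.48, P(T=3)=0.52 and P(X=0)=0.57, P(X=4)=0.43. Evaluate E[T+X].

E[T+X] = Σ_t Σ_x (t+x) · P(T=t)P(X=x)
 = 1·0.2736 + 5·0.2064 + 3·0.2964 + 7·0.2236
 = 0.2736 + 1.032 + 0.8892 + 1.5652
 = 3.76

3.76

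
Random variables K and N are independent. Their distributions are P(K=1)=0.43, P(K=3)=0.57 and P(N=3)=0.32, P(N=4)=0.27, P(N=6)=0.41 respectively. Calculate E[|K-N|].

E[|K-N|] = Σ_k Σ_n |k-n| · P(K=k)P(N=n)
 = 2·0.1376 + 3·0.1161 + 5·0.1763 + 0·0.1824 + 1·0.1539 + 3·0.2337
 = 0.2752 + 0.3483 + 0.8815 + 0 + 0.1539 + 0.7011
 = 2.36

2.36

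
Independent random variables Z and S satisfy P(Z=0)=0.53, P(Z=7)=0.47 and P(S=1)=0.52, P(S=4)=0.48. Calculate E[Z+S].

E[Z+S] = Σ_z Σ_s (z+s) · P(Z=z)P(S=s)
 = 1·0.2756 + 4·0.2544 + 8·0.2444 + 11·0.2256
 = 0.2756 + 1.0176 + 1.9552 + 2.4816
 = 5.73

5.73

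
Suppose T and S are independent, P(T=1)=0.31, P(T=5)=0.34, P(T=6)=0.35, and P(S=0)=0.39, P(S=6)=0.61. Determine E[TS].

15.0426

E[TS] = Σ_t Σ_s ts · P(T=t)P(S=s)
 = 0·0.1209 + 6·0.1891 + 0·0.1326 + 30·0.2074 + 0·0.1365 + 36·0.2135
 = 0 + 1.1346 + 0 + 6.222 + 0 + 7.686
 = 15.0426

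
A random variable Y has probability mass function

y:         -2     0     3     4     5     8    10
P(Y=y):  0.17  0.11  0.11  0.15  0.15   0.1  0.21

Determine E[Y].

E[Y] = Σ y·P(Y=y)
 = (-2)·0.17 + 0·0.11 + 3·0.11 + 4·0.15 + 5·0.15 + 8·0.1 + 10·0.21
 = (-0.34) + 0 + 0.33 + 0.6 + 0.75 + 0.8 + 2.1
 = 4.24

4.24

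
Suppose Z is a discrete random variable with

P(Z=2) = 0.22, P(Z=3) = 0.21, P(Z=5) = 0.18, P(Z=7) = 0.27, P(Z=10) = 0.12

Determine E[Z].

E[Z] = Σ z·P(Z=z)
 = 2·0.22 + 3·0.21 + 5·0.18 + 7·0.27 + 10·0.12
 = 0.44 + 0.63 + 0.9 + 1.89 + 1.2
 = 5.06

5.06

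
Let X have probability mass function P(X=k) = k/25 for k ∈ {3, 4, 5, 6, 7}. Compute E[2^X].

61.12

E[2^X] = Σ 2^x·P(X=x)
 = 8·3/25 + 16·4/25 + 32·1/5 + 64·6/25 + 128·7/25
 = 24/25 + 64/25 + 32/5 + 384/25 + 896/25
 = 1528/25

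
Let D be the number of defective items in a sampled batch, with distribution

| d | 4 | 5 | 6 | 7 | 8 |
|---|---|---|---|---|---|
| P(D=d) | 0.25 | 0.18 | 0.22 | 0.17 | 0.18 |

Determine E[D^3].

E[D^3] = Σ d^3·P(D=d)
 = 64·0.25 + 125·0.18 + 216·0.22 + 343·0.17 + 512·0.18
 = 16 + 22.5 + 47.52 + 58.31 + 92.16
 = 236.49

236.49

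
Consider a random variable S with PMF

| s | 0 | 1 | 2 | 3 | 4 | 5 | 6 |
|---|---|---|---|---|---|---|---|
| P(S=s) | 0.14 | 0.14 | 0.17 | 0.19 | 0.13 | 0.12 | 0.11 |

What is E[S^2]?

E[S^2] = Σ s^2·P(S=s)
 = 0·0.14 + 1·0.14 + 4·0.17 + 9·0.19 + 16·0.13 + 25·0.12 + 36·0.11
 = 0 + 0.14 + 0.68 + 1.71 + 2.08 + 3 + 3.96
 = 11.57

11.57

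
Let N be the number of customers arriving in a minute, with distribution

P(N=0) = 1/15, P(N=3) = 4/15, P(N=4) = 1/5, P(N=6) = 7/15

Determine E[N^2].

E[N^2] = Σ n^2·P(N=n)
 = 0·1/15 + 9·4/15 + 16·1/5 + 36·7/15
 = 0 + 12/5 + 16/5 + 84/5
 = 112/5

22.4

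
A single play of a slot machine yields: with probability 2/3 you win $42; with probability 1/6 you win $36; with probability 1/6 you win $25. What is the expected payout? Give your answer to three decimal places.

E[payout] = 42·2/3 + 36·1/6 + 25·1/6
 = 28 + 6 + 25/6
 = 229/6

38.167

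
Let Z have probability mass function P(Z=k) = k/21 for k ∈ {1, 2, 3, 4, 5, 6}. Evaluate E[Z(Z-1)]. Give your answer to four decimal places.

16.6667

E[Z(Z-1)] = Σ z(z-1)·P(Z=z)
 = 0·1/21 + 2·2/21 + 6·1/7 + 12·4/21 + 20·5/21 + 30·2/7
 = 0 + 4/21 + 6/7 + 16/7 + 100/21 + 60/7
 = 50/3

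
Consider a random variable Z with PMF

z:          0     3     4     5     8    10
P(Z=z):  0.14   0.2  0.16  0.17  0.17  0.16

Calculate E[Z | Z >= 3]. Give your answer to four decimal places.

5.8721

P(Z >= 3) = 0.2 + 0.16 + 0.17 + 0.17 + 0.16 = 0.86.
E[Z | Z >= 3] = [3·0.2 + 4·0.16 + 5·0.17 + 8·0.17 + 10·0.16] / 0.86
 = 5.05 / 0.86
 = 505/86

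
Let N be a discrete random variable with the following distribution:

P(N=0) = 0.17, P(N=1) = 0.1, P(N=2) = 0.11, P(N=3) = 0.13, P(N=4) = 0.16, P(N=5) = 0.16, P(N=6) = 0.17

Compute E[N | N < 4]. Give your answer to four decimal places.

1.3922

P(N < 4) = 0.17 + 0.1 + 0.11 + 0.13 = 0.51.
E[N | N < 4] = [0·0.17 + 1·0.1 + 2·0.11 + 3·0.13] / 0.51
 = 0.71 / 0.51
 = 71/51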